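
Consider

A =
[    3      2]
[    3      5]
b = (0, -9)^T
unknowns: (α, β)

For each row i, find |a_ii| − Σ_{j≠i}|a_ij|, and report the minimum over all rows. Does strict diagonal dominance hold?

row 1: |3| − (2) = 1
row 2: |5| − (3) = 2
minimum over rows = 1 → strictly diagonally dominant (convergence guaranteed)

1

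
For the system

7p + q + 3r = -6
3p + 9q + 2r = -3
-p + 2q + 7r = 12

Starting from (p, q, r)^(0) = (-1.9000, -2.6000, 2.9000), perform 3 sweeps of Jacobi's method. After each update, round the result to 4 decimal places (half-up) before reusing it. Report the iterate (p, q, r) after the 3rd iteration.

(-1.4935, -0.0997, 1.5344)

Iteration 1:
  p = (-6 - (1)·-2.6000 - (3)·2.9000) / (7) = -1.7286
  q = (-3 - (3)·-1.9000 - (2)·2.9000) / (9) = -0.3444
  r = (12 - (-1)·-1.9000 - (2)·-2.6000) / (7) = 2.1857
Iteration 2:
  p = (-6 - (1)·-0.3444 - (3)·2.1857) / (7) = -1.7447
  q = (-3 - (3)·-1.7286 - (2)·2.1857) / (9) = -0.2428
  r = (12 - (-1)·-1.7286 - (2)·-0.3444) / (7) = 1.5657
Iteration 3:
  p = (-6 - (1)·-0.2428 - (3)·1.5657) / (7) = -1.4935
  q = (-3 - (3)·-1.7447 - (2)·1.5657) / (9) = -0.0997
  r = (12 - (-1)·-1.7447 - (2)·-0.2428) / (7) = 1.5344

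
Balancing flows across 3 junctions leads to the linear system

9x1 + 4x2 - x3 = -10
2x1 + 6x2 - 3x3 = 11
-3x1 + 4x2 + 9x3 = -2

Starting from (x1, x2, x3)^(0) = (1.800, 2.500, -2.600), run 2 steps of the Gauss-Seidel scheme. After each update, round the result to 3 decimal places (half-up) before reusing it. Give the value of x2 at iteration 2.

1.634

Iteration 1:
  x1 = (-10 - (4)·2.500 - (-1)·-2.600) / (9) = -2.511
  x2 = (11 - (2)·-2.511 - (-3)·-2.600) / (6) = 1.370
  x3 = (-2 - (-3)·-2.511 - (4)·1.370) / (9) = -1.668
Iteration 2:
  x1 = (-10 - (4)·1.370 - (-1)·-1.668) / (9) = -1.905
  x2 = (11 - (2)·-1.905 - (-3)·-1.668) / (6) = 1.634
  x3 = (-2 - (-3)·-1.905 - (4)·1.634) / (9) = -1.583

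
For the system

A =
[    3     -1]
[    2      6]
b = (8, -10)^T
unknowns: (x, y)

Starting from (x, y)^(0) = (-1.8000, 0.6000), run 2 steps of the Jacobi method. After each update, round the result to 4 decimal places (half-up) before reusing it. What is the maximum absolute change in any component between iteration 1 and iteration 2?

Iteration 1:
  x = (8 - (-1)·0.6000) / (3) = 2.8667
  y = (-10 - (2)·-1.8000) / (6) = -1.0667
Iteration 2:
  x = (8 - (-1)·-1.0667) / (3) = 2.3111
  y = (-10 - (2)·2.8667) / (6) = -2.6222
Change: (-0.5556, -1.5555) → max |·| = 1.5555

1.5555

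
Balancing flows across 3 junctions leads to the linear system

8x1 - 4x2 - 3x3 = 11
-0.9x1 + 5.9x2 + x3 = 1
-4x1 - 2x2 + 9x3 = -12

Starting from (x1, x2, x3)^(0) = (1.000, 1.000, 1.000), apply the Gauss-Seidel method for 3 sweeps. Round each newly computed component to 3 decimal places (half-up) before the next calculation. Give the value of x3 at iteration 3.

Iteration 1:
  x1 = (11 - (-4)·1.000 - (-3)·1.000) / (8) = 2.250
  x2 = (1 - (-0.9)·2.250 - (1)·1.000) / (5.9) = 0.343
  x3 = (-12 - (-4)·2.250 - (-2)·0.343) / (9) = -0.257
Iteration 2:
  x1 = (11 - (-4)·0.343 - (-3)·-0.257) / (8) = 1.450
  x2 = (1 - (-0.9)·1.450 - (1)·-0.257) / (5.9) = 0.434
  x3 = (-12 - (-4)·1.450 - (-2)·0.434) / (9) = -0.592
Iteration 3:
  x1 = (11 - (-4)·0.434 - (-3)·-0.592) / (8) = 1.370
  x2 = (1 - (-0.9)·1.370 - (1)·-0.592) / (5.9) = 0.479
  x3 = (-12 - (-4)·1.370 - (-2)·0.479) / (9) = -0.618

-0.618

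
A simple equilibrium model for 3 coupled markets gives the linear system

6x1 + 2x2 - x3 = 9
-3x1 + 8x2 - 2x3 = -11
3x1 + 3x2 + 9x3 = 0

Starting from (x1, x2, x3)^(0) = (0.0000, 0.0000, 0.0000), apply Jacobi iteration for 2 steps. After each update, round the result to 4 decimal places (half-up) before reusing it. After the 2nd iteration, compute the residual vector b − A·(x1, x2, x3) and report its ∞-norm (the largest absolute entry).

Iteration 1:
  x1 = (9 - (2)·0.0000 - (-1)·0.0000) / (6) = 1.5000
  x2 = (-11 - (-3)·0.0000 - (-2)·0.0000) / (8) = -1.3750
  x3 = (0 - (3)·0.0000 - (3)·0.0000) / (9) = 0.0000
Iteration 2:
  x1 = (9 - (2)·-1.3750 - (-1)·0.0000) / (6) = 1.9583
  x2 = (-11 - (-3)·1.5000 - (-2)·0.0000) / (8) = -0.8125
  x3 = (0 - (3)·1.5000 - (3)·-1.3750) / (9) = -0.0417
Residual b − A·x = (-1.1665, 1.2915, -3.0621); ∞-norm = 3.0621

3.0621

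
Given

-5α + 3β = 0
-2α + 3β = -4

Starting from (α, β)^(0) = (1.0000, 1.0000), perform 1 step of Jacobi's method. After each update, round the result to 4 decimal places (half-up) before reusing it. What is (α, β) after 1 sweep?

(0.6000, -0.6667)

Iteration 1:
  α = (0 - (3)·1.0000) / (-5) = 0.6000
  β = (-4 - (-2)·1.0000) / (3) = -0.6667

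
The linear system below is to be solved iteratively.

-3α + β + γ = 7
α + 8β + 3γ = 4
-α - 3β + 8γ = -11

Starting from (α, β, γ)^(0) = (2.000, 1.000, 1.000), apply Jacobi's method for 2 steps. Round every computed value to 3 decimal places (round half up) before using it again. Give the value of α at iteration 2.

-2.625

Iteration 1:
  α = (7 - (1)·1.000 - (1)·1.000) / (-3) = -1.667
  β = (4 - (1)·2.000 - (3)·1.000) / (8) = -0.125
  γ = (-11 - (-1)·2.000 - (-3)·1.000) / (8) = -0.750
Iteration 2:
  α = (7 - (1)·-0.125 - (1)·-0.750) / (-3) = -2.625
  β = (4 - (1)·-1.667 - (3)·-0.750) / (8) = 0.990
  γ = (-11 - (-1)·-1.667 - (-3)·-0.125) / (8) = -1.630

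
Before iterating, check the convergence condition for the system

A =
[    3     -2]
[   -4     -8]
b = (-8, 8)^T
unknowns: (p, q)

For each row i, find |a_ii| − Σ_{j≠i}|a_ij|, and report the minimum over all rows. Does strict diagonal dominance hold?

row 1: |3| − (2) = 1
row 2: |-8| − (4) = 4
minimum over rows = 1 → strictly diagonally dominant (convergence guaranteed)

1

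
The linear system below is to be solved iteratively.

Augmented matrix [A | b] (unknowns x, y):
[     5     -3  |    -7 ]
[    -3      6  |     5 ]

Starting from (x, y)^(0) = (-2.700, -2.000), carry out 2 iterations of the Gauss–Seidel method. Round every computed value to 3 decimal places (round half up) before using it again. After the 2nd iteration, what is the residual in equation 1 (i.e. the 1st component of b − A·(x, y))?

1.379

Iteration 1:
  x = (-7 - (-3)·-2.000) / (5) = -2.600
  y = (5 - (-3)·-2.600) / (6) = -0.467
Iteration 2:
  x = (-7 - (-3)·-0.467) / (5) = -1.680
  y = (5 - (-3)·-1.680) / (6) = -0.007
Residual b − A·x = (1.379, 0.002)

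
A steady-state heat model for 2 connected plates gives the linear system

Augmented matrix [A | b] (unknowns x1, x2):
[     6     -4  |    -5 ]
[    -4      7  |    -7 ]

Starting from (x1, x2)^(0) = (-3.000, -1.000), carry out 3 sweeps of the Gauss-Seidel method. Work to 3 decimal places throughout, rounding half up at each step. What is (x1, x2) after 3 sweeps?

Iteration 1:
  x1 = (-5 - (-4)·-1.000) / (6) = -1.500
  x2 = (-7 - (-4)·-1.500) / (7) = -1.857
Iteration 2:
  x1 = (-5 - (-4)·-1.857) / (6) = -2.071
  x2 = (-7 - (-4)·-2.071) / (7) = -2.183
Iteration 3:
  x1 = (-5 - (-4)·-2.183) / (6) = -2.289
  x2 = (-7 - (-4)·-2.289) / (7) = -2.308

(-2.289, -2.308)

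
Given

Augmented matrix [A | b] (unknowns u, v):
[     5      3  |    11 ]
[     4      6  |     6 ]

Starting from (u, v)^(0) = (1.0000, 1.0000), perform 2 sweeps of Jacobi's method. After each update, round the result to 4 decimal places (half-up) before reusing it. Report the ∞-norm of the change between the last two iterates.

0.4000

Iteration 1:
  u = (11 - (3)·1.0000) / (5) = 1.6000
  v = (6 - (4)·1.0000) / (6) = 0.3333
Iteration 2:
  u = (11 - (3)·0.3333) / (5) = 2.0000
  v = (6 - (4)·1.6000) / (6) = -0.0667
Change: (0.4000, -0.4000) → max |·| = 0.4000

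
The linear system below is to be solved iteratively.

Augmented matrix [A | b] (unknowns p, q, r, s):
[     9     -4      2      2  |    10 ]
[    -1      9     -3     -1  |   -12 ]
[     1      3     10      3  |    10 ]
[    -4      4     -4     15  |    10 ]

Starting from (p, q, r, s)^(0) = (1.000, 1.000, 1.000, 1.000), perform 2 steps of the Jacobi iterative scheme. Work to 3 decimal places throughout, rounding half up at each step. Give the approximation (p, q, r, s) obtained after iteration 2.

(0.491, -1.006, 0.842, 1.250)

Iteration 1:
  p = (10 - (-4)·1.000 - (2)·1.000 - (2)·1.000) / (9) = 1.111
  q = (-12 - (-1)·1.000 - (-3)·1.000 - (-1)·1.000) / (9) = -0.778
  r = (10 - (1)·1.000 - (3)·1.000 - (3)·1.000) / (10) = 0.300
  s = (10 - (-4)·1.000 - (4)·1.000 - (-4)·1.000) / (15) = 0.933
Iteration 2:
  p = (10 - (-4)·-0.778 - (2)·0.300 - (2)·0.933) / (9) = 0.491
  q = (-12 - (-1)·1.111 - (-3)·0.300 - (-1)·0.933) / (9) = -1.006
  r = (10 - (1)·1.111 - (3)·-0.778 - (3)·0.933) / (10) = 0.842
  s = (10 - (-4)·1.111 - (4)·-0.778 - (-4)·0.300) / (15) = 1.250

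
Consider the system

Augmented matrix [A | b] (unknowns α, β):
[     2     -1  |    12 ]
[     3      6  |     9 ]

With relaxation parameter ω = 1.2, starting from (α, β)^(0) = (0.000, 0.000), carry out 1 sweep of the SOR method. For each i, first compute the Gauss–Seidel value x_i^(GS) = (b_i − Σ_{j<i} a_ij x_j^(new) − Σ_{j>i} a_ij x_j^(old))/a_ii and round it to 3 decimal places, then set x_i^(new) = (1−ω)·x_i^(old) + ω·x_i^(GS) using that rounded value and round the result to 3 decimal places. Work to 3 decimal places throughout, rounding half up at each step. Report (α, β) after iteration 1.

Iteration 1:
  α: GS value = (12 - (-1)·0.000) / (2) = 6.000;  α ← (1−ω)·0.000 + ω·6.000 = 7.200
  β: GS value = (9 - (3)·7.200) / (6) = -2.100;  β ← (1−ω)·0.000 + ω·-2.100 = -2.520

(7.200, -2.520)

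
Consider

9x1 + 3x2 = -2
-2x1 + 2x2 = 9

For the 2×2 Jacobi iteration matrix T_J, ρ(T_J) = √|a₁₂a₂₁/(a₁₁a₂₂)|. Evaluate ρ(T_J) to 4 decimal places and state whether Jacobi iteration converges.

0.5774

a₁₂a₂₁/(a₁₁a₂₂) = (3)·(-2) / ((9)·(2)) = -0.333333
ρ = √|-0.333333| = √0.333333 = 0.5774
ρ < 1, so Jacobi converges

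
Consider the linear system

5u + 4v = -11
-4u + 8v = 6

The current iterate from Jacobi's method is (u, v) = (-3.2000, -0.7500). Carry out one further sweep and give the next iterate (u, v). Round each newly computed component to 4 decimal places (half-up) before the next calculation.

One sweep:
  u = (-11 - (4)·-0.7500) / (5) = -1.6000
  v = (6 - (-4)·-3.2000) / (8) = -0.8500

(-1.6000, -0.8500)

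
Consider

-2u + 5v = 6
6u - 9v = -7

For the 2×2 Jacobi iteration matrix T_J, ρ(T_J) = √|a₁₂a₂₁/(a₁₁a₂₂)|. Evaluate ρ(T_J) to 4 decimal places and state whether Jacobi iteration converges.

a₁₂a₂₁/(a₁₁a₂₂) = (5)·(6) / ((-2)·(-9)) = 1.666667
ρ = √|1.666667| = √1.666667 = 1.2910
ρ > 1, so Jacobi diverges

1.2910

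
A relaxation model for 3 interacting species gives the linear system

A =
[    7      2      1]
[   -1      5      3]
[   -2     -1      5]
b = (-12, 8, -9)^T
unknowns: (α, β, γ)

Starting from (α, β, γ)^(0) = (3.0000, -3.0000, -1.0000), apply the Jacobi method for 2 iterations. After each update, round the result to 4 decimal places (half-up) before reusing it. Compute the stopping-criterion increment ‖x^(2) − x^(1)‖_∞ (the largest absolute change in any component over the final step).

Iteration 1:
  α = (-12 - (2)·-3.0000 - (1)·-1.0000) / (7) = -0.7143
  β = (8 - (-1)·3.0000 - (3)·-1.0000) / (5) = 2.8000
  γ = (-9 - (-2)·3.0000 - (-1)·-3.0000) / (5) = -1.2000
Iteration 2:
  α = (-12 - (2)·2.8000 - (1)·-1.2000) / (7) = -2.3429
  β = (8 - (-1)·-0.7143 - (3)·-1.2000) / (5) = 2.1771
  γ = (-9 - (-2)·-0.7143 - (-1)·2.8000) / (5) = -1.5257
Change: (-1.6286, -0.6229, -0.3257) → max |·| = 1.6286

1.6286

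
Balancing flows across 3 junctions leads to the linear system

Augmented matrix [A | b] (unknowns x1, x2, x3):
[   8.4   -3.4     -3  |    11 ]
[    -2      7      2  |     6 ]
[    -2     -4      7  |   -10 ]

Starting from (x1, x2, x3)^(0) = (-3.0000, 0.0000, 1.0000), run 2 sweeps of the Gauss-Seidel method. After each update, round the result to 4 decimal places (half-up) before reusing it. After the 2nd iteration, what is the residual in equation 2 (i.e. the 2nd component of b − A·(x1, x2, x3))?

Iteration 1:
  x1 = (11 - (-3.4)·0.0000 - (-3)·1.0000) / (8.4) = 1.6667
  x2 = (6 - (-2)·1.6667 - (2)·1.0000) / (7) = 1.0476
  x3 = (-10 - (-2)·1.6667 - (-4)·1.0476) / (7) = -0.3537
Iteration 2:
  x1 = (11 - (-3.4)·1.0476 - (-3)·-0.3537) / (8.4) = 1.6072
  x2 = (6 - (-2)·1.6072 - (2)·-0.3537) / (7) = 1.4174
  x3 = (-10 - (-2)·1.6072 - (-4)·1.4174) / (7) = -0.1594
Residual b − A·x = (1.8405, -0.3886, -0.0002)

-0.3886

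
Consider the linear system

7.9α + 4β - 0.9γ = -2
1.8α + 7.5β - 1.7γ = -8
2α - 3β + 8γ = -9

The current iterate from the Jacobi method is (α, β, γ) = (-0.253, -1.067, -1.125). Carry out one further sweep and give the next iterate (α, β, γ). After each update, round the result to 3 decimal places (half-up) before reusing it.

(0.159, -1.261, -1.462)

One sweep:
  α = (-2 - (4)·-1.067 - (-0.9)·-1.125) / (7.9) = 0.159
  β = (-8 - (1.8)·-0.253 - (-1.7)·-1.125) / (7.5) = -1.261
  γ = (-9 - (2)·-0.253 - (-3)·-1.067) / (8) = -1.462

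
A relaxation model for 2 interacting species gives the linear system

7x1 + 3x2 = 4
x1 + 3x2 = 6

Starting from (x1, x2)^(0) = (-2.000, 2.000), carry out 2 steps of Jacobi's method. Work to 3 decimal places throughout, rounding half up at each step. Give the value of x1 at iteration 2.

-0.572

Iteration 1:
  x1 = (4 - (3)·2.000) / (7) = -0.286
  x2 = (6 - (1)·-2.000) / (3) = 2.667
Iteration 2:
  x1 = (4 - (3)·2.667) / (7) = -0.572
  x2 = (6 - (1)·-0.286) / (3) = 2.095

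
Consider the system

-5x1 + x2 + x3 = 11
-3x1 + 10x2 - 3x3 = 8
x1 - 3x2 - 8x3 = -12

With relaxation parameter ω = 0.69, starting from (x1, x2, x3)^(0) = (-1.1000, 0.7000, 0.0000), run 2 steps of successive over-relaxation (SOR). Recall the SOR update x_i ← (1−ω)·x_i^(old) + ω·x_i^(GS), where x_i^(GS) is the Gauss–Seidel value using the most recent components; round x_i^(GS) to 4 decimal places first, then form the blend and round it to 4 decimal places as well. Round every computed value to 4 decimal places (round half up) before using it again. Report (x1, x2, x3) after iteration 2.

Iteration 1:
  x1: GS value = (11 - (1)·0.7000 - (1)·0.0000) / (-5) = -2.0600;  x1 ← (1−ω)·-1.1000 + ω·-2.0600 = -1.7624
  x2: GS value = (8 - (-3)·-1.7624 - (-3)·0.0000) / (10) = 0.2713;  x2 ← (1−ω)·0.7000 + ω·0.2713 = 0.4042
  x3: GS value = (-12 - (1)·-1.7624 - (-3)·0.4042) / (-8) = 1.1281;  x3 ← (1−ω)·0.0000 + ω·1.1281 = 0.7784
Iteration 2:
  x1: GS value = (11 - (1)·0.4042 - (1)·0.7784) / (-5) = -1.9635;  x1 ← (1−ω)·-1.7624 + ω·-1.9635 = -1.9012
  x2: GS value = (8 - (-3)·-1.9012 - (-3)·0.7784) / (10) = 0.4632;  x2 ← (1−ω)·0.4042 + ω·0.4632 = 0.4449
  x3: GS value = (-12 - (1)·-1.9012 - (-3)·0.4449) / (-8) = 1.0955;  x3 ← (1−ω)·0.7784 + ω·1.0955 = 0.9972

(-1.9012, 0.4449, 0.9972)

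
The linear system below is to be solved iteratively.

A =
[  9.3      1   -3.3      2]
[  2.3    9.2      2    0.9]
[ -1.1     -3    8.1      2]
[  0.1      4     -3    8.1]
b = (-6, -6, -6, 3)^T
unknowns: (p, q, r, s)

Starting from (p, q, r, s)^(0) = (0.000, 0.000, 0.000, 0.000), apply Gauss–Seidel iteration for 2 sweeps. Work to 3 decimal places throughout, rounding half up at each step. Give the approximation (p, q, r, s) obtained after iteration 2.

(-1.004, -0.206, -1.014, 0.109)

Iteration 1:
  p = (-6 - (1)·0.000 - (-3.3)·0.000 - (2)·0.000) / (9.3) = -0.645
  q = (-6 - (2.3)·-0.645 - (2)·0.000 - (0.9)·0.000) / (9.2) = -0.491
  r = (-6 - (-1.1)·-0.645 - (-3)·-0.491 - (2)·0.000) / (8.1) = -1.010
  s = (3 - (0.1)·-0.645 - (4)·-0.491 - (-3)·-1.010) / (8.1) = 0.247
Iteration 2:
  p = (-6 - (1)·-0.491 - (-3.3)·-1.010 - (2)·0.247) / (9.3) = -1.004
  q = (-6 - (2.3)·-1.004 - (2)·-1.010 - (0.9)·0.247) / (9.2) = -0.206
  r = (-6 - (-1.1)·-1.004 - (-3)·-0.206 - (2)·0.247) / (8.1) = -1.014
  s = (3 - (0.1)·-1.004 - (4)·-0.206 - (-3)·-1.014) / (8.1) = 0.109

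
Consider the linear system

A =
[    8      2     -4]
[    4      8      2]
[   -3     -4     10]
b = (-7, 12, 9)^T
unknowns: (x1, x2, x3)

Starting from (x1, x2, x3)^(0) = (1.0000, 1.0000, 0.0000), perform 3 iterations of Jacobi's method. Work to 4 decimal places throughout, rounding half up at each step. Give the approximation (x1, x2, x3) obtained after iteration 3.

Iteration 1:
  x1 = (-7 - (2)·1.0000 - (-4)·0.0000) / (8) = -1.1250
  x2 = (12 - (4)·1.0000 - (2)·0.0000) / (8) = 1.0000
  x3 = (9 - (-3)·1.0000 - (-4)·1.0000) / (10) = 1.6000
Iteration 2:
  x1 = (-7 - (2)·1.0000 - (-4)·1.6000) / (8) = -0.3250
  x2 = (12 - (4)·-1.1250 - (2)·1.6000) / (8) = 1.6625
  x3 = (9 - (-3)·-1.1250 - (-4)·1.0000) / (10) = 0.9625
Iteration 3:
  x1 = (-7 - (2)·1.6625 - (-4)·0.9625) / (8) = -0.8094
  x2 = (12 - (4)·-0.3250 - (2)·0.9625) / (8) = 1.4219
  x3 = (9 - (-3)·-0.3250 - (-4)·1.6625) / (10) = 1.4675

(-0.8094, 1.4219, 1.4675)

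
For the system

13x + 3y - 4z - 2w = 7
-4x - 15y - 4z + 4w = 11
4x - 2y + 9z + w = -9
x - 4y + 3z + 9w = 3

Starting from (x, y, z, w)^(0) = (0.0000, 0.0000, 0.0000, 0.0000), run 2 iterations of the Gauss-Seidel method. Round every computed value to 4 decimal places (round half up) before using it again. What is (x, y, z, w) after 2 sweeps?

(0.3552, -0.3491, -1.2756, 0.5639)

Iteration 1:
  x = (7 - (3)·0.0000 - (-4)·0.0000 - (-2)·0.0000) / (13) = 0.5385
  y = (11 - (-4)·0.5385 - (-4)·0.0000 - (4)·0.0000) / (-15) = -0.8769
  z = (-9 - (4)·0.5385 - (-2)·-0.8769 - (1)·0.0000) / (9) = -1.4342
  w = (3 - (1)·0.5385 - (-4)·-0.8769 - (3)·-1.4342) / (9) = 0.3618
Iteration 2:
  x = (7 - (3)·-0.8769 - (-4)·-1.4342 - (-2)·0.3618) / (13) = 0.3552
  y = (11 - (-4)·0.3552 - (-4)·-1.4342 - (4)·0.3618) / (-15) = -0.3491
  z = (-9 - (4)·0.3552 - (-2)·-0.3491 - (1)·0.3618) / (9) = -1.2756
  w = (3 - (1)·0.3552 - (-4)·-0.3491 - (3)·-1.2756) / (9) = 0.5639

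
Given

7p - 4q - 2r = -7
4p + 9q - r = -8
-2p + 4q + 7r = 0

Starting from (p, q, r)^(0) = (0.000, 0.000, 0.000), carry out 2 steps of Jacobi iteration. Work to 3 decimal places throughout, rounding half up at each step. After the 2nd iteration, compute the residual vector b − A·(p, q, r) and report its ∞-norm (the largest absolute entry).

Iteration 1:
  p = (-7 - (-4)·0.000 - (-2)·0.000) / (7) = -1.000
  q = (-8 - (4)·0.000 - (-1)·0.000) / (9) = -0.889
  r = (0 - (-2)·0.000 - (4)·0.000) / (7) = 0.000
Iteration 2:
  p = (-7 - (-4)·-0.889 - (-2)·0.000) / (7) = -1.508
  q = (-8 - (4)·-1.000 - (-1)·0.000) / (9) = -0.444
  r = (0 - (-2)·-1.000 - (4)·-0.889) / (7) = 0.222
Residual b − A·x = (2.224, 2.250, -2.794); ∞-norm = 2.794

2.794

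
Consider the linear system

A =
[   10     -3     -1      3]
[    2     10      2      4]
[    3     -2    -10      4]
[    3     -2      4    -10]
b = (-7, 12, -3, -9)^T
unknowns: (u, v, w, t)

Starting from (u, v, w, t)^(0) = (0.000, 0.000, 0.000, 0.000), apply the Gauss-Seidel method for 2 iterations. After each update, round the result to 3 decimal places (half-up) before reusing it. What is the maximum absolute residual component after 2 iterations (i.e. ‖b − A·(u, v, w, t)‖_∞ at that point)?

Iteration 1:
  u = (-7 - (-3)·0.000 - (-1)·0.000 - (3)·0.000) / (10) = -0.700
  v = (12 - (2)·-0.700 - (2)·0.000 - (4)·0.000) / (10) = 1.340
  w = (-3 - (3)·-0.700 - (-2)·1.340 - (4)·0.000) / (-10) = -0.178
  t = (-9 - (3)·-0.700 - (-2)·1.340 - (4)·-0.178) / (-10) = 0.351
Iteration 2:
  u = (-7 - (-3)·1.340 - (-1)·-0.178 - (3)·0.351) / (10) = -0.421
  v = (12 - (2)·-0.421 - (2)·-0.178 - (4)·0.351) / (10) = 1.179
  w = (-3 - (3)·-0.421 - (-2)·1.179 - (4)·0.351) / (-10) = 0.078
  t = (-9 - (3)·-0.421 - (-2)·1.179 - (4)·0.078) / (-10) = 0.569
Residual b − A·x = (-0.882, -1.380, -0.875, -0.001); ∞-norm = 1.380

1.380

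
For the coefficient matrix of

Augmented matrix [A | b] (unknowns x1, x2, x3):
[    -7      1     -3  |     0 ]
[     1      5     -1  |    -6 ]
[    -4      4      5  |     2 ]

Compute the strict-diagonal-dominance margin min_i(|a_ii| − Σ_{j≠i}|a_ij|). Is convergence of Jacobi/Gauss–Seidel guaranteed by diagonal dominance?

row 1: |-7| − (1+3) = 3
row 2: |5| − (1+1) = 3
row 3: |5| − (4+4) = -3
minimum over rows = -3 → not strictly diagonally dominant

-3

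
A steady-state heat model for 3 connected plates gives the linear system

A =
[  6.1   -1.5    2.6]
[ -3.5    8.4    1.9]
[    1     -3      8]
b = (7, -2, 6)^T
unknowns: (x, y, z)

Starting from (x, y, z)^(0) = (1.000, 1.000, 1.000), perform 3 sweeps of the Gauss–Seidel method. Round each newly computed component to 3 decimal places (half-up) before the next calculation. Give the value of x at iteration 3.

Iteration 1:
  x = (7 - (-1.5)·1.000 - (2.6)·1.000) / (6.1) = 0.967
  y = (-2 - (-3.5)·0.967 - (1.9)·1.000) / (8.4) = -0.061
  z = (6 - (1)·0.967 - (-3)·-0.061) / (8) = 0.606
Iteration 2:
  x = (7 - (-1.5)·-0.061 - (2.6)·0.606) / (6.1) = 0.874
  y = (-2 - (-3.5)·0.874 - (1.9)·0.606) / (8.4) = -0.011
  z = (6 - (1)·0.874 - (-3)·-0.011) / (8) = 0.637
Iteration 3:
  x = (7 - (-1.5)·-0.011 - (2.6)·0.637) / (6.1) = 0.873
  y = (-2 - (-3.5)·0.873 - (1.9)·0.637) / (8.4) = -0.018
  z = (6 - (1)·0.873 - (-3)·-0.018) / (8) = 0.634

0.873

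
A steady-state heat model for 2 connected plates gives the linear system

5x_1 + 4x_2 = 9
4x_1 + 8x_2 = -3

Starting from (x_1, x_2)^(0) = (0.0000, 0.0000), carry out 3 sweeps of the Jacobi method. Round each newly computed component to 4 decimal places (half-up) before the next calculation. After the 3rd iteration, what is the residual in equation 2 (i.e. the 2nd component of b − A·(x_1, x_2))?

Iteration 1:
  x_1 = (9 - (4)·0.0000) / (5) = 1.8000
  x_2 = (-3 - (4)·0.0000) / (8) = -0.3750
Iteration 2:
  x_1 = (9 - (4)·-0.3750) / (5) = 2.1000
  x_2 = (-3 - (4)·1.8000) / (8) = -1.2750
Iteration 3:
  x_1 = (9 - (4)·-1.2750) / (5) = 2.8200
  x_2 = (-3 - (4)·2.1000) / (8) = -1.4250
Residual b − A·x = (0.6000, -2.8800)

-2.8800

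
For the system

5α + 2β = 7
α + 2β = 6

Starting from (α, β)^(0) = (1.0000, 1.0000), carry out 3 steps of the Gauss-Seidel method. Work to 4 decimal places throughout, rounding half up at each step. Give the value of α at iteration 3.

Iteration 1:
  α = (7 - (2)·1.0000) / (5) = 1.0000
  β = (6 - (1)·1.0000) / (2) = 2.5000
Iteration 2:
  α = (7 - (2)·2.5000) / (5) = 0.4000
  β = (6 - (1)·0.4000) / (2) = 2.8000
Iteration 3:
  α = (7 - (2)·2.8000) / (5) = 0.2800
  β = (6 - (1)·0.2800) / (2) = 2.8600

0.2800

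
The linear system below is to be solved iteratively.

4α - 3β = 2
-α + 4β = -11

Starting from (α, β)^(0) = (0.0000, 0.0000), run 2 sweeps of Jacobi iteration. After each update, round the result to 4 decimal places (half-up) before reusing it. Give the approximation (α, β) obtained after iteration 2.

Iteration 1:
  α = (2 - (-3)·0.0000) / (4) = 0.5000
  β = (-11 - (-1)·0.0000) / (4) = -2.7500
Iteration 2:
  α = (2 - (-3)·-2.7500) / (4) = -1.5625
  β = (-11 - (-1)·0.5000) / (4) = -2.6250

(-1.5625, -2.6250)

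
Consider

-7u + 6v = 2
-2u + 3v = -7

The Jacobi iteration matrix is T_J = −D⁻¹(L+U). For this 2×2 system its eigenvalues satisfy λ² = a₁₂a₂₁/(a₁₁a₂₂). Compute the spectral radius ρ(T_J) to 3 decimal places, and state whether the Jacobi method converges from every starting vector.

0.756

a₁₂a₂₁/(a₁₁a₂₂) = (6)·(-2) / ((-7)·(3)) = 0.571429
ρ = √|0.571429| = √0.571429 = 0.756
ρ < 1, so Jacobi converges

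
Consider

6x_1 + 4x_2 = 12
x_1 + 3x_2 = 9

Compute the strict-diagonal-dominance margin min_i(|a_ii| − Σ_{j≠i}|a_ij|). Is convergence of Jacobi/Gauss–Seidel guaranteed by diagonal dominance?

row 1: |6| − (4) = 2
row 2: |3| − (1) = 2
minimum over rows = 2 → strictly diagonally dominant (convergence guaranteed)

2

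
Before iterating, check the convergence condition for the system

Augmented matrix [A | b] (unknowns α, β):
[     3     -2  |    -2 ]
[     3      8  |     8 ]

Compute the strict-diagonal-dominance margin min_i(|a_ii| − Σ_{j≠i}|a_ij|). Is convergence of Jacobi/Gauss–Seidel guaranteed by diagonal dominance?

row 1: |3| − (2) = 1
row 2: |8| − (3) = 5
minimum over rows = 1 → strictly diagonally dominant (convergence guaranteed)

1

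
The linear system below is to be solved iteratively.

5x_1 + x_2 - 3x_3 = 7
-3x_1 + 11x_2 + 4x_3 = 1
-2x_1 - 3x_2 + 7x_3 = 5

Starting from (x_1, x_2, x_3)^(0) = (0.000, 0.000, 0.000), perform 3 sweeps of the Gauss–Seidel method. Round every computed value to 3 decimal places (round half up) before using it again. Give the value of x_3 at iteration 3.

Iteration 1:
  x_1 = (7 - (1)·0.000 - (-3)·0.000) / (5) = 1.400
  x_2 = (1 - (-3)·1.400 - (4)·0.000) / (11) = 0.473
  x_3 = (5 - (-2)·1.400 - (-3)·0.473) / (7) = 1.317
Iteration 2:
  x_1 = (7 - (1)·0.473 - (-3)·1.317) / (5) = 2.096
  x_2 = (1 - (-3)·2.096 - (4)·1.317) / (11) = 0.184
  x_3 = (5 - (-2)·2.096 - (-3)·0.184) / (7) = 1.392
Iteration 3:
  x_1 = (7 - (1)·0.184 - (-3)·1.392) / (5) = 2.198
  x_2 = (1 - (-3)·2.198 - (4)·1.392) / (11) = 0.184
  x_3 = (5 - (-2)·2.198 - (-3)·0.184) / (7) = 1.421

1.421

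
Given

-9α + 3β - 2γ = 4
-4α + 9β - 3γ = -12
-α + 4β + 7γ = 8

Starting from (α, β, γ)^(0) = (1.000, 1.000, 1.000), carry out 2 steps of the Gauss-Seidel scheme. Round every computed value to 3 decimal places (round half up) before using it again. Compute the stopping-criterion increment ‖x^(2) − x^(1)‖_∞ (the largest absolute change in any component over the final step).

0.883

Iteration 1:
  α = (4 - (3)·1.000 - (-2)·1.000) / (-9) = -0.333
  β = (-12 - (-4)·-0.333 - (-3)·1.000) / (9) = -1.148
  γ = (8 - (-1)·-0.333 - (4)·-1.148) / (7) = 1.751
Iteration 2:
  α = (4 - (3)·-1.148 - (-2)·1.751) / (-9) = -1.216
  β = (-12 - (-4)·-1.216 - (-3)·1.751) / (9) = -1.290
  γ = (8 - (-1)·-1.216 - (4)·-1.290) / (7) = 1.706
Change: (-0.883, -0.142, -0.045) → max |·| = 0.883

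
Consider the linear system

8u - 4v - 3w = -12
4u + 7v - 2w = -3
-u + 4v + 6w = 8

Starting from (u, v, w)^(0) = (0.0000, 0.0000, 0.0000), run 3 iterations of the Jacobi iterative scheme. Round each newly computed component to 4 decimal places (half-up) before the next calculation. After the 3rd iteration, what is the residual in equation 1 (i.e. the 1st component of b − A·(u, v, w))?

-2.9457

Iteration 1:
  u = (-12 - (-4)·0.0000 - (-3)·0.0000) / (8) = -1.5000
  v = (-3 - (4)·0.0000 - (-2)·0.0000) / (7) = -0.4286
  w = (8 - (-1)·0.0000 - (4)·0.0000) / (6) = 1.3333
Iteration 2:
  u = (-12 - (-4)·-0.4286 - (-3)·1.3333) / (8) = -1.2143
  v = (-3 - (4)·-1.5000 - (-2)·1.3333) / (7) = 0.8095
  w = (8 - (-1)·-1.5000 - (4)·-0.4286) / (6) = 1.3691
Iteration 3:
  u = (-12 - (-4)·0.8095 - (-3)·1.3691) / (8) = -0.5818
  v = (-3 - (4)·-1.2143 - (-2)·1.3691) / (7) = 0.6565
  w = (8 - (-1)·-1.2143 - (4)·0.8095) / (6) = 0.5913
Residual b − A·x = (-2.9457, -4.0857, 1.2444)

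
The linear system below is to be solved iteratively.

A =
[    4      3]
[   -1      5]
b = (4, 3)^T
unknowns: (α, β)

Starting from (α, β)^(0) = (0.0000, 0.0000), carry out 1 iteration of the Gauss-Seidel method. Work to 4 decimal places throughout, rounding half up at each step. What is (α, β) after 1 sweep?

Iteration 1:
  α = (4 - (3)·0.0000) / (4) = 1.0000
  β = (3 - (-1)·1.0000) / (5) = 0.8000

(1.0000, 0.8000)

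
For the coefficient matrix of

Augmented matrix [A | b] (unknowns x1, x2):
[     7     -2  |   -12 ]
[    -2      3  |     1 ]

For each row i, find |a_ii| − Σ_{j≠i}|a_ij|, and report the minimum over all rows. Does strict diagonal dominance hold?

row 1: |7| − (2) = 5
row 2: |3| − (2) = 1
minimum over rows = 1 → strictly diagonally dominant (convergence guaranteed)

1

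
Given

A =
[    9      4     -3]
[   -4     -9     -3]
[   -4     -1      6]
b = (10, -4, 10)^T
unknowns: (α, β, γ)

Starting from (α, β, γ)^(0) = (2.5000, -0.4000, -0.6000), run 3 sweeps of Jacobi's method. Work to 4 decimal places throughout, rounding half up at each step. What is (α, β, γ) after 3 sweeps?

Iteration 1:
  α = (10 - (4)·-0.4000 - (-3)·-0.6000) / (9) = 1.0889
  β = (-4 - (-4)·2.5000 - (-3)·-0.6000) / (-9) = -0.4667
  γ = (10 - (-4)·2.5000 - (-1)·-0.4000) / (6) = 3.2667
Iteration 2:
  α = (10 - (4)·-0.4667 - (-3)·3.2667) / (9) = 2.4074
  β = (-4 - (-4)·1.0889 - (-3)·3.2667) / (-9) = -1.1284
  γ = (10 - (-4)·1.0889 - (-1)·-0.4667) / (6) = 2.3148
Iteration 3:
  α = (10 - (4)·-1.1284 - (-3)·2.3148) / (9) = 2.3842
  β = (-4 - (-4)·2.4074 - (-3)·2.3148) / (-9) = -1.3971
  γ = (10 - (-4)·2.4074 - (-1)·-1.1284) / (6) = 3.0835

(2.3842, -1.3971, 3.0835)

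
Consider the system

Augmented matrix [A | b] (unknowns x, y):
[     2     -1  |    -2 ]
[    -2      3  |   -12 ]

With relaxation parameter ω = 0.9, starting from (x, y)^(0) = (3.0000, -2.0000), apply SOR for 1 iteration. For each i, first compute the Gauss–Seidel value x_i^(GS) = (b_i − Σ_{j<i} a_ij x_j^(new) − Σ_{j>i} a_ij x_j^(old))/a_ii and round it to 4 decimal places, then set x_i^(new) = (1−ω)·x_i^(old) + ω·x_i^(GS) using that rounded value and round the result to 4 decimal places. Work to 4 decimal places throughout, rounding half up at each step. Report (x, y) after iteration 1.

Iteration 1:
  x: GS value = (-2 - (-1)·-2.0000) / (2) = -2.0000;  x ← (1−ω)·3.0000 + ω·-2.0000 = -1.5000
  y: GS value = (-12 - (-2)·-1.5000) / (3) = -5.0000;  y ← (1−ω)·-2.0000 + ω·-5.0000 = -4.7000

(-1.5000, -4.7000)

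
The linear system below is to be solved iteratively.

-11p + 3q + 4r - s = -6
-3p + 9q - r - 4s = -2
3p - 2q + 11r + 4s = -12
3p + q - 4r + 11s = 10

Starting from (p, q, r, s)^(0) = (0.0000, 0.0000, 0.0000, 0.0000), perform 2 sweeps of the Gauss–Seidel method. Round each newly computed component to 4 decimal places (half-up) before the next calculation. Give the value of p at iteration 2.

Iteration 1:
  p = (-6 - (3)·0.0000 - (4)·0.0000 - (-1)·0.0000) / (-11) = 0.5455
  q = (-2 - (-3)·0.5455 - (-1)·0.0000 - (-4)·0.0000) / (9) = -0.0404
  r = (-12 - (3)·0.5455 - (-2)·-0.0404 - (4)·0.0000) / (11) = -1.2470
  s = (10 - (3)·0.5455 - (1)·-0.0404 - (-4)·-1.2470) / (11) = 0.3105
Iteration 2:
  p = (-6 - (3)·-0.0404 - (4)·-1.2470 - (-1)·0.3105) / (-11) = 0.0528
  q = (-2 - (-3)·0.0528 - (-1)·-1.2470 - (-4)·0.3105) / (9) = -0.2052
  r = (-12 - (3)·0.0528 - (-2)·-0.2052 - (4)·0.3105) / (11) = -1.2555
  s = (10 - (3)·0.0528 - (1)·-0.2052 - (-4)·-1.2555) / (11) = 0.4568

0.0528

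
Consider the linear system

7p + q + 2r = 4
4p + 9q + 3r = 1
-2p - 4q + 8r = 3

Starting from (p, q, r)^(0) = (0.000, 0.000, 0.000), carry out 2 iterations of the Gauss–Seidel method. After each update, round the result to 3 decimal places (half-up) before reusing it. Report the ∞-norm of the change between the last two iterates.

Iteration 1:
  p = (4 - (1)·0.000 - (2)·0.000) / (7) = 0.571
  q = (1 - (4)·0.571 - (3)·0.000) / (9) = -0.143
  r = (3 - (-2)·0.571 - (-4)·-0.143) / (8) = 0.446
Iteration 2:
  p = (4 - (1)·-0.143 - (2)·0.446) / (7) = 0.464
  q = (1 - (4)·0.464 - (3)·0.446) / (9) = -0.244
  r = (3 - (-2)·0.464 - (-4)·-0.244) / (8) = 0.369
Change: (-0.107, -0.101, -0.077) → max |·| = 0.107

0.107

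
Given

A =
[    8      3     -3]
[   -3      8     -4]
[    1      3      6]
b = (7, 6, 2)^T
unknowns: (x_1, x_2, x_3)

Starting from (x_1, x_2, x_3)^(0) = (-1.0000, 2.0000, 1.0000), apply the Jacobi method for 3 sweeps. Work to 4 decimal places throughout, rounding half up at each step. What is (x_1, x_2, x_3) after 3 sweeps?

(0.5469, 0.7910, -0.0703)

Iteration 1:
  x_1 = (7 - (3)·2.0000 - (-3)·1.0000) / (8) = 0.5000
  x_2 = (6 - (-3)·-1.0000 - (-4)·1.0000) / (8) = 0.8750
  x_3 = (2 - (1)·-1.0000 - (3)·2.0000) / (6) = -0.5000
Iteration 2:
  x_1 = (7 - (3)·0.8750 - (-3)·-0.5000) / (8) = 0.3594
  x_2 = (6 - (-3)·0.5000 - (-4)·-0.5000) / (8) = 0.6875
  x_3 = (2 - (1)·0.5000 - (3)·0.8750) / (6) = -0.1875
Iteration 3:
  x_1 = (7 - (3)·0.6875 - (-3)·-0.1875) / (8) = 0.5469
  x_2 = (6 - (-3)·0.3594 - (-4)·-0.1875) / (8) = 0.7910
  x_3 = (2 - (1)·0.3594 - (3)·0.6875) / (6) = -0.0703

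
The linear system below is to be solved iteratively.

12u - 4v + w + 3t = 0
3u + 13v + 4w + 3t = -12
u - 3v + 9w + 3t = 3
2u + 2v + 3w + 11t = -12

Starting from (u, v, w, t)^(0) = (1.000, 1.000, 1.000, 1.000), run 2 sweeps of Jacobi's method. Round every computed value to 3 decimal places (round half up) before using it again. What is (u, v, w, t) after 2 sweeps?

Iteration 1:
  u = (0 - (-4)·1.000 - (1)·1.000 - (3)·1.000) / (12) = 0.000
  v = (-12 - (3)·1.000 - (4)·1.000 - (3)·1.000) / (13) = -1.692
  w = (3 - (1)·1.000 - (-3)·1.000 - (3)·1.000) / (9) = 0.222
  t = (-12 - (2)·1.000 - (2)·1.000 - (3)·1.000) / (11) = -1.727
Iteration 2:
  u = (0 - (-4)·-1.692 - (1)·0.222 - (3)·-1.727) / (12) = -0.151
  v = (-12 - (3)·0.000 - (4)·0.222 - (3)·-1.727) / (13) = -0.593
  w = (3 - (1)·0.000 - (-3)·-1.692 - (3)·-1.727) / (9) = 0.345
  t = (-12 - (2)·0.000 - (2)·-1.692 - (3)·0.222) / (11) = -0.844

(-0.151, -0.593, 0.345, -0.844)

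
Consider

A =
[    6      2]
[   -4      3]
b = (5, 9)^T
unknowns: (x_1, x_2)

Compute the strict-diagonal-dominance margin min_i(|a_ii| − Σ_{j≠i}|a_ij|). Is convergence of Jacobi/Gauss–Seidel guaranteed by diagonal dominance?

-1

row 1: |6| − (2) = 4
row 2: |3| − (4) = -1
minimum over rows = -1 → not strictly diagonally dominant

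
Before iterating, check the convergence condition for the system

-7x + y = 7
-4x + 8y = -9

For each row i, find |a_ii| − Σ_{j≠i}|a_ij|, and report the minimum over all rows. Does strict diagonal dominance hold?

4

row 1: |-7| − (1) = 6
row 2: |8| − (4) = 4
minimum over rows = 4 → strictly diagonally dominant (convergence guaranteed)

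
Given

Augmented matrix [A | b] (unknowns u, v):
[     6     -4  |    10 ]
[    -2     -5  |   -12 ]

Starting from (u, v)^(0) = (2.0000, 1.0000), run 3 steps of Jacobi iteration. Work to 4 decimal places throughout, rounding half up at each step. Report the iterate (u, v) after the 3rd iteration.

Iteration 1:
  u = (10 - (-4)·1.0000) / (6) = 2.3333
  v = (-12 - (-2)·2.0000) / (-5) = 1.6000
Iteration 2:
  u = (10 - (-4)·1.6000) / (6) = 2.7333
  v = (-12 - (-2)·2.3333) / (-5) = 1.4667
Iteration 3:
  u = (10 - (-4)·1.4667) / (6) = 2.6445
  v = (-12 - (-2)·2.7333) / (-5) = 1.3067

(2.6445, 1.3067)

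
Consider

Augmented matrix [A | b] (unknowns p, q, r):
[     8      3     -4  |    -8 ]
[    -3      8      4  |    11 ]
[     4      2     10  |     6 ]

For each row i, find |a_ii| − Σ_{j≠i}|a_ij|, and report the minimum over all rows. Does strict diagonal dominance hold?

1

row 1: |8| − (3+4) = 1
row 2: |8| − (3+4) = 1
row 3: |10| − (4+2) = 4
minimum over rows = 1 → strictly diagonally dominant (convergence guaranteed)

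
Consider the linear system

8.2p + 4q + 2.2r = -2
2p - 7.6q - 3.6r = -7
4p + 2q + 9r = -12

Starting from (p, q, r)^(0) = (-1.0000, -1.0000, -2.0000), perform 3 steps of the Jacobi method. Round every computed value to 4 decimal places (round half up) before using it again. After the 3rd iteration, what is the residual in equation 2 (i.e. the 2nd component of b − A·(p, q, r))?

1.8424

Iteration 1:
  p = (-2 - (4)·-1.0000 - (2.2)·-2.0000) / (8.2) = 0.7805
  q = (-7 - (2)·-1.0000 - (-3.6)·-2.0000) / (-7.6) = 1.6053
  r = (-12 - (4)·-1.0000 - (2)·-1.0000) / (9) = -0.6667
Iteration 2:
  p = (-2 - (4)·1.6053 - (2.2)·-0.6667) / (8.2) = -0.8481
  q = (-7 - (2)·0.7805 - (-3.6)·-0.6667) / (-7.6) = 1.4423
  r = (-12 - (4)·0.7805 - (2)·1.6053) / (9) = -2.0370
Iteration 3:
  p = (-2 - (4)·1.4423 - (2.2)·-2.0370) / (8.2) = -0.4010
  q = (-7 - (2)·-0.8481 - (-3.6)·-2.0370) / (-7.6) = 1.6628
  r = (-12 - (4)·-0.8481 - (2)·1.4423) / (9) = -1.2769
Residual b − A·x = (-2.5538, 1.8424, -2.2295)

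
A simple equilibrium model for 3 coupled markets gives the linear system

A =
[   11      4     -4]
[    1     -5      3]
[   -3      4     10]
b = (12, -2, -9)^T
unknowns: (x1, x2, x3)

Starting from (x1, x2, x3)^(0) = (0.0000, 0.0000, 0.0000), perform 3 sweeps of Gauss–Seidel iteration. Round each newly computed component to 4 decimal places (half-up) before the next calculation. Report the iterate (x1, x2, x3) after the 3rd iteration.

(0.8146, 0.1199, -0.7036)

Iteration 1:
  x1 = (12 - (4)·0.0000 - (-4)·0.0000) / (11) = 1.0909
  x2 = (-2 - (1)·1.0909 - (3)·0.0000) / (-5) = 0.6182
  x3 = (-9 - (-3)·1.0909 - (4)·0.6182) / (10) = -0.8200
Iteration 2:
  x1 = (12 - (4)·0.6182 - (-4)·-0.8200) / (11) = 0.5679
  x2 = (-2 - (1)·0.5679 - (3)·-0.8200) / (-5) = 0.0216
  x3 = (-9 - (-3)·0.5679 - (4)·0.0216) / (10) = -0.7383
Iteration 3:
  x1 = (12 - (4)·0.0216 - (-4)·-0.7383) / (11) = 0.8146
  x2 = (-2 - (1)·0.8146 - (3)·-0.7383) / (-5) = 0.1199
  x3 = (-9 - (-3)·0.8146 - (4)·0.1199) / (10) = -0.7036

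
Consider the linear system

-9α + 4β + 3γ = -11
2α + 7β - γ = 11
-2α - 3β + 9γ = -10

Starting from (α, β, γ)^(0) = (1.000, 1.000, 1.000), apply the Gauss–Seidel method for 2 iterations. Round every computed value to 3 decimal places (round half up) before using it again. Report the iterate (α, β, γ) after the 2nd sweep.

(1.635, 1.063, -0.393)

Iteration 1:
  α = (-11 - (4)·1.000 - (3)·1.000) / (-9) = 2.000
  β = (11 - (2)·2.000 - (-1)·1.000) / (7) = 1.143
  γ = (-10 - (-2)·2.000 - (-3)·1.143) / (9) = -0.286
Iteration 2:
  α = (-11 - (4)·1.143 - (3)·-0.286) / (-9) = 1.635
  β = (11 - (2)·1.635 - (-1)·-0.286) / (7) = 1.063
  γ = (-10 - (-2)·1.635 - (-3)·1.063) / (9) = -0.393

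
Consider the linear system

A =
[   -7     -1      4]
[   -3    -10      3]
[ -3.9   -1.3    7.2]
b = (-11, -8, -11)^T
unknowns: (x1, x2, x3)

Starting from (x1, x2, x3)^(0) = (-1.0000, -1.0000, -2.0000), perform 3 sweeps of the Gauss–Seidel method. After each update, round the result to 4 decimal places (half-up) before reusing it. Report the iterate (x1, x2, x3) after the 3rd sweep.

Iteration 1:
  x1 = (-11 - (-1)·-1.0000 - (4)·-2.0000) / (-7) = 0.5714
  x2 = (-8 - (-3)·0.5714 - (3)·-2.0000) / (-10) = 0.0286
  x3 = (-11 - (-3.9)·0.5714 - (-1.3)·0.0286) / (7.2) = -1.2131
Iteration 2:
  x1 = (-11 - (-1)·0.0286 - (4)·-1.2131) / (-7) = 0.8741
  x2 = (-8 - (-3)·0.8741 - (3)·-1.2131) / (-10) = 0.1738
  x3 = (-11 - (-3.9)·0.8741 - (-1.3)·0.1738) / (7.2) = -1.0229
Iteration 3:
  x1 = (-11 - (-1)·0.1738 - (4)·-1.0229) / (-7) = 0.9621
  x2 = (-8 - (-3)·0.9621 - (3)·-1.0229) / (-10) = 0.2045
  x3 = (-11 - (-3.9)·0.9621 - (-1.3)·0.2045) / (7.2) = -0.9697

(0.9621, 0.2045, -0.9697)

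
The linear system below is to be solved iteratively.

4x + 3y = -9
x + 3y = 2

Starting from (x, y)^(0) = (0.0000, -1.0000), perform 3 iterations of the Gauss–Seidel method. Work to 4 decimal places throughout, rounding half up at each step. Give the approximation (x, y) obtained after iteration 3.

Iteration 1:
  x = (-9 - (3)·-1.0000) / (4) = -1.5000
  y = (2 - (1)·-1.5000) / (3) = 1.1667
Iteration 2:
  x = (-9 - (3)·1.1667) / (4) = -3.1250
  y = (2 - (1)·-3.1250) / (3) = 1.7083
Iteration 3:
  x = (-9 - (3)·1.7083) / (4) = -3.5312
  y = (2 - (1)·-3.5312) / (3) = 1.8437

(-3.5312, 1.8437)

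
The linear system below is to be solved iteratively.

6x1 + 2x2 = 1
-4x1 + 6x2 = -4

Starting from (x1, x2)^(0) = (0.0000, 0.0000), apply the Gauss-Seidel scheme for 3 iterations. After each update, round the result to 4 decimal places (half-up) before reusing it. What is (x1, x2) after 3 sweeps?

(0.3107, -0.4595)

Iteration 1:
  x1 = (1 - (2)·0.0000) / (6) = 0.1667
  x2 = (-4 - (-4)·0.1667) / (6) = -0.5555
Iteration 2:
  x1 = (1 - (2)·-0.5555) / (6) = 0.3518
  x2 = (-4 - (-4)·0.3518) / (6) = -0.4321
Iteration 3:
  x1 = (1 - (2)·-0.4321) / (6) = 0.3107
  x2 = (-4 - (-4)·0.3107) / (6) = -0.4595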